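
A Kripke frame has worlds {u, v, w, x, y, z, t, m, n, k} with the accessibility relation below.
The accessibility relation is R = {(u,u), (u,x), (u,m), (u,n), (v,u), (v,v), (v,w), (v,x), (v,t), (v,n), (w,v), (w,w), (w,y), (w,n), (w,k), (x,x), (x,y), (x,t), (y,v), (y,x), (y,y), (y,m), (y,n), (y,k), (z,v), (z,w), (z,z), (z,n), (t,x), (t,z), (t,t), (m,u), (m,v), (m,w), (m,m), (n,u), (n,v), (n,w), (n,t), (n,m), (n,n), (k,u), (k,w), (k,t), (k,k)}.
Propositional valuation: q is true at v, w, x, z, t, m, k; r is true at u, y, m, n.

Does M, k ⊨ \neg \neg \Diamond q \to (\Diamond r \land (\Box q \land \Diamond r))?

No

At k: \neg \neg \Diamond q is true, \Diamond r \land (\Box q \land \Diamond r) is false, so \neg \neg \Diamond q \to (\Diamond r \land (\Box q \land \Diamond r)) is false.
  At k: \neg \Diamond q is false, so \neg \neg \Diamond q is true.
    At k: \Diamond q is true, so \neg \Diamond q is false.
      At k: \Diamond q requires q at some successor in {u, w, t, k}.
        q holds at w, so \Diamond q is true at k.
  At k: \Diamond r is true, \Box q \land \Diamond r is false, so \Diamond r \land (\Box q \land \Diamond r) is false.
    At k: \Diamond r requires r at some successor in {u, w, t, k}.
      r holds at u, so \Diamond r is true at k.
    At k: \Box q is false, \Diamond r is true, so \Box q \land \Diamond r is false.
      At k: \Box q requires q at every successor {u, w, t, k}.
        q fails at u, so \Box q is false at k.
      At k: \Diamond r requires r at some successor in {u, w, t, k}.
        r holds at u, so \Diamond r is true at k.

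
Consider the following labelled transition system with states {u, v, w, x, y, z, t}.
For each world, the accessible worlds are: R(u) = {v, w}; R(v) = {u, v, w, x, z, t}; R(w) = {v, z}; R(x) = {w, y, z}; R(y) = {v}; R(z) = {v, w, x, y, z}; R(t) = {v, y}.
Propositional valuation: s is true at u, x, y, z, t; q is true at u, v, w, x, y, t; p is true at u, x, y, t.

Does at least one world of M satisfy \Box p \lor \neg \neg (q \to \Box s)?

Yes

Let φ = \Box p \lor \neg \neg (q \to \Box s). Evaluate φ at each world:
  u (successors {v, w}): φ is false.
  v (successors {u, v, w, x, z, t}): φ is false.
  w (successors {v, z}): φ is false.
  x (successors {w, y, z}): φ is false.
  y (successors {v}): φ is false.
  z (successors {v, w, x, y, z}): φ is true.
  t (successors {v, y}): φ is false.
Detail at z (witness):
  At z: \Box p is false, \neg \neg (q \to \Box s) is true, so \Box p \lor \neg \neg (q \to \Box s) is true.
    At z: \Box p requires p at every successor {v, w, x, y, z}.
      p fails at v, so \Box p is false at z.
    At z: \neg (q \to \Box s) is false, so \neg \neg (q \to \Box s) is true.
      At z: q \to \Box s is true, so \neg (q \to \Box s) is false.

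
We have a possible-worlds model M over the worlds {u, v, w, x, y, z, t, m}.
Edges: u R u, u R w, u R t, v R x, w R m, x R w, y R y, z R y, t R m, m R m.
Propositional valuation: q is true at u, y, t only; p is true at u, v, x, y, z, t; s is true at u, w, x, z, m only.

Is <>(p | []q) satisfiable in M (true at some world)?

Yes

Let φ = <>(p | []q). Evaluate φ at each world:
  u (successors {u, w, t}): φ is true.
  v (successors {x}): φ is true.
  w (successors {m}): φ is false.
  x (successors {w}): φ is false.
  y (successors {y}): φ is true.
  z (successors {y}): φ is true.
  t (successors {m}): φ is false.
  m (successors {m}): φ is false.
Detail at u (witness):
  At u: <>(p | []q) requires p | []q at some successor in {u, w, t}.
    p | []q holds at u, so <>(p | []q) is true at u.
      At u: p is true, []q is false, so p | []q is true.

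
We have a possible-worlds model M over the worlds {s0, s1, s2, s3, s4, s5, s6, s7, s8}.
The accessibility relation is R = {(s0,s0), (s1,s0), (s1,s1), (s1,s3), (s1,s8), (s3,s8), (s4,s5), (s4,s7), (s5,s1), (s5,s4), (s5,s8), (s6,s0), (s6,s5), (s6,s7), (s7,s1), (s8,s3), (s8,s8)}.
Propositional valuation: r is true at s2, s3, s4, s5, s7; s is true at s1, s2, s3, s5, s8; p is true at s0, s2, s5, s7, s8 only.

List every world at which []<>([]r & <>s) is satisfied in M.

Let φ = []<>([]r & <>s). Evaluate φ at each world:
  s0 (successors {s0}): φ is false.
  s1 (successors {s0, s1, s3, s8}): φ is false.
  s2 (successors ∅): φ is true.
  s3 (successors {s8}): φ is false.
  s4 (successors {s5, s7}): φ is false.
  s5 (successors {s1, s4, s8}): φ is false.
  s6 (successors {s0, s5, s7}): φ is false.
  s7 (successors {s1}): φ is false.
  s8 (successors {s3, s8}): φ is false.
For instance, at s7:
  At s7: []<>([]r & <>s) requires <>([]r & <>s) at every successor {s1}.
    <>([]r & <>s) fails at s1, so []<>([]r & <>s) is false at s7.
      At s1: <>([]r & <>s) requires []r & <>s at some successor in {s0, s1, s3, s8}.
        At s0: []r & <>s is false.
        At s1: []r & <>s is false.
        At s3: []r & <>s is false.
        At s8: []r & <>s is false.
      So <>([]r & <>s) is false at s1.
Satisfying worlds: {s2}

s2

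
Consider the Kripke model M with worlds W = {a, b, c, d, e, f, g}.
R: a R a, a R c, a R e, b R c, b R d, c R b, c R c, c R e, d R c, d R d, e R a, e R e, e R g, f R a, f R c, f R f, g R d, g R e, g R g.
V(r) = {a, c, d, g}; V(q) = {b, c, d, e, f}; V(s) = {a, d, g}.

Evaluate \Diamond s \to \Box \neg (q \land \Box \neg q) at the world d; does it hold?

Recall that \Box ψ holds at a world iff ψ holds at every accessible world, and \Diamond ψ holds iff ψ holds at some accessible world.
At d: \Diamond s is true, \Box \neg (q \land \Box \neg q) is true, so \Diamond s \to \Box \neg (q \land \Box \neg q) is true.
  At d: \Diamond s requires s at some successor in {c, d}.
    s holds at d, so \Diamond s is true at d.
  At d: \Box \neg (q \land \Box \neg q) requires \neg (q \land \Box \neg q) at every successor {c, d}.
      At c: q \land \Box \neg q is false, so \neg (q \land \Box \neg q) is true.
      At d: q \land \Box \neg q is false, so \neg (q \land \Box \neg q) is true.
  So \Box \neg (q \land \Box \neg q) is true at d.

Yes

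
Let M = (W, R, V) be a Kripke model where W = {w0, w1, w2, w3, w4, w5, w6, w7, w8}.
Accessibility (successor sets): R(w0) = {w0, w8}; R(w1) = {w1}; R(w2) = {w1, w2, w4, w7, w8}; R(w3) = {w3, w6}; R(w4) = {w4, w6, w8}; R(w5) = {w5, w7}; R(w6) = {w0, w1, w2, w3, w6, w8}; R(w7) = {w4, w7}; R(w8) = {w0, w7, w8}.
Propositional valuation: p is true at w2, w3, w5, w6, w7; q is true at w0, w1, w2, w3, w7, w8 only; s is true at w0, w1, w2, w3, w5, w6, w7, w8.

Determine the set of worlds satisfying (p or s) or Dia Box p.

Let φ = (p or s) or Dia Box p. Evaluate φ at each world:
  w0 (successors {w0, w8}): φ is true.
  w1 (successors {w1}): φ is true.
  w2 (successors {w1, w2, w4, w7, w8}): φ is true.
  w3 (successors {w3, w6}): φ is true.
  w4 (successors {w4, w6, w8}): φ is false.
  w5 (successors {w5, w7}): φ is true.
  w6 (successors {w0, w1, w2, w3, w6, w8}): φ is true.
  w7 (successors {w4, w7}): φ is true.
  w8 (successors {w0, w7, w8}): φ is true.
For instance, at w6:
  At w6: p or s is true, Dia Box p is true, so (p or s) or Dia Box p is true.
    At w6: Dia Box p requires Box p at some successor in {w0, w1, w2, w3, w6, w8}.
      Box p holds at w3, so Dia Box p is true at w6.
Satisfying worlds: {w0, w1, w2, w3, w5, w6, w7, w8}

w0, w1, w2, w3, w5, w6, w7, w8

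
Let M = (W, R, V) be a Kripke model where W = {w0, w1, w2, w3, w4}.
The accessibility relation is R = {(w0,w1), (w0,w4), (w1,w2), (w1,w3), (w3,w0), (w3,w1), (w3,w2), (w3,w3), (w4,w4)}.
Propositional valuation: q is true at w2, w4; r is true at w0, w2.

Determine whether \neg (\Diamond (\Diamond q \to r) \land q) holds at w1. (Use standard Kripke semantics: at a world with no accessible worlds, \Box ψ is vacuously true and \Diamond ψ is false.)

Yes

Recall that \Diamond ψ holds at a world iff ψ holds at some accessible world.
At w1: \Diamond (\Diamond q \to r) \land q is false, so \neg (\Diamond (\Diamond q \to r) \land q) is true.
  At w1: \Diamond (\Diamond q \to r) is true, q is false, so \Diamond (\Diamond q \to r) \land q is false.
    At w1: \Diamond (\Diamond q \to r) requires \Diamond q \to r at some successor in {w2, w3}.
      \Diamond q \to r holds at w2, so \Diamond (\Diamond q \to r) is true at w1.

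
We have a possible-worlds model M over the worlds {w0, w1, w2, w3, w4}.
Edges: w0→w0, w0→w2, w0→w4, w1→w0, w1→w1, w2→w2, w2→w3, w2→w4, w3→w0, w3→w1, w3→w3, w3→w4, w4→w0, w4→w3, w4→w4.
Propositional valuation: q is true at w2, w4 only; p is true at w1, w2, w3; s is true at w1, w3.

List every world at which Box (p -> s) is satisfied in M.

w1, w3, w4

Let φ = Box (p -> s). Evaluate φ at each world:
  w0 (successors {w0, w2, w4}): φ is false.
  w1 (successors {w0, w1}): φ is true.
  w2 (successors {w2, w3, w4}): φ is false.
  w3 (successors {w0, w1, w3, w4}): φ is true.
  w4 (successors {w0, w3, w4}): φ is true.
For instance, at w3:
  At w3: Box (p -> s) requires p -> s at every successor {w0, w1, w3, w4}.
    At w0: p -> s is true.
    At w1: p -> s is true.
    At w3: p -> s is true.
    At w4: p -> s is true.
  So Box (p -> s) is true at w3.
Satisfying worlds: {w1, w3, w4}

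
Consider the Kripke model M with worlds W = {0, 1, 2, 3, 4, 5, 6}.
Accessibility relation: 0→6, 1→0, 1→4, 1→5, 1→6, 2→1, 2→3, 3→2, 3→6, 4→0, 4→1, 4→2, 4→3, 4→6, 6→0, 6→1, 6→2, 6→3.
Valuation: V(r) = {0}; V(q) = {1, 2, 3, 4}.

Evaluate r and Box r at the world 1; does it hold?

At 1: r is false, Box r is false, so r and Box r is false.
  At 1: Box r requires r at every successor {0, 4, 5, 6}.
    r fails at 4, so Box r is false at 1.

No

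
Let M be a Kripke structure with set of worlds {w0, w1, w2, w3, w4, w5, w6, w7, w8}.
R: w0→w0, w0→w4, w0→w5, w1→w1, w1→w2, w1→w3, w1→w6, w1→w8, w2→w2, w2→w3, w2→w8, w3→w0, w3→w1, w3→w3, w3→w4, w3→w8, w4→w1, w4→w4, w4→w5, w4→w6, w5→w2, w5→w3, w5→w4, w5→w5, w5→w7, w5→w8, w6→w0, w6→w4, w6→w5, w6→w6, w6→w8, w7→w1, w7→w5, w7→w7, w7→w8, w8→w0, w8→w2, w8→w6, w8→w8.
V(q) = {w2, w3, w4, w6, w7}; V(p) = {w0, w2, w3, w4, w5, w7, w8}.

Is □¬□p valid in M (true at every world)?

Recall that □ψ holds at a world iff ψ holds at every accessible world, and ◇ψ holds iff ψ holds at some accessible world.
Let φ = □¬□p. Evaluate φ at each world:
  w0 (successors {w0, w4, w5}): φ is false.
  w1 (successors {w1, w2, w3, w6, w8}): φ is false.
  w2 (successors {w2, w3, w8}): φ is false.
  w3 (successors {w0, w1, w3, w4, w8}): φ is false.
  w4 (successors {w1, w4, w5, w6}): φ is false.
  w5 (successors {w2, w3, w4, w5, w7, w8}): φ is false.
  w6 (successors {w0, w4, w5, w6, w8}): φ is false.
  w7 (successors {w1, w5, w7, w8}): φ is false.
  w8 (successors {w0, w2, w6, w8}): φ is false.
Detail at w0 (counterexample):
  At w0: □¬□p requires ¬□p at every successor {w0, w4, w5}.
    ¬□p fails at w0, so □¬□p is false at w0.
      At w0: □p is true, so ¬□p is false.

No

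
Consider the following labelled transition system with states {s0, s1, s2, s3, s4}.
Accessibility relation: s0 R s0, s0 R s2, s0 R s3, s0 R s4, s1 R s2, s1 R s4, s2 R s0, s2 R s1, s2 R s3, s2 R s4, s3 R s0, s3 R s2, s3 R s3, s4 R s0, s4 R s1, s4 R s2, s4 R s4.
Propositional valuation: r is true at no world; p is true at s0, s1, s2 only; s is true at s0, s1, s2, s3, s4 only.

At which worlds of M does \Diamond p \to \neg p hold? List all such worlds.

s3, s4

Let φ = \Diamond p \to \neg p. Evaluate φ at each world:
  s0 (successors {s0, s2, s3, s4}): φ is false.
  s1 (successors {s2, s4}): φ is false.
  s2 (successors {s0, s1, s3, s4}): φ is false.
  s3 (successors {s0, s2, s3}): φ is true.
  s4 (successors {s0, s1, s2, s4}): φ is true.
For instance, at s2:
  At s2: \Diamond p is true, \neg p is false, so \Diamond p \to \neg p is false.
    At s2: \Diamond p requires p at some successor in {s0, s1, s3, s4}.
      p holds at s0, so \Diamond p is true at s2.
Satisfying worlds: {s3, s4}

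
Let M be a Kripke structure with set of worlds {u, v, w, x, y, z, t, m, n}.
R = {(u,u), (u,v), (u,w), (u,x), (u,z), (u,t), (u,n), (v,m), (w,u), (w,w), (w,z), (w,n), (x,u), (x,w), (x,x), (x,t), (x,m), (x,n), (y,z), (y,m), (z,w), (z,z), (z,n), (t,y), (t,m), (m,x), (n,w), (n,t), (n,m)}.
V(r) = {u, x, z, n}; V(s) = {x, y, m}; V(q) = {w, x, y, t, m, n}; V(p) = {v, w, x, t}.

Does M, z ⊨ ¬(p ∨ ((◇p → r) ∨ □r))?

At z: p ∨ ((◇p → r) ∨ □r) is true, so ¬(p ∨ ((◇p → r) ∨ □r)) is false.
  At z: p is false, (◇p → r) ∨ □r is true, so p ∨ ((◇p → r) ∨ □r) is true.
    At z: ◇p → r is true, □r is false, so (◇p → r) ∨ □r is true.
      At z: ◇p is true, r is true, so ◇p → r is true.
      At z: □r requires r at every successor {w, z, n}.
        r fails at w, so □r is false at z.

No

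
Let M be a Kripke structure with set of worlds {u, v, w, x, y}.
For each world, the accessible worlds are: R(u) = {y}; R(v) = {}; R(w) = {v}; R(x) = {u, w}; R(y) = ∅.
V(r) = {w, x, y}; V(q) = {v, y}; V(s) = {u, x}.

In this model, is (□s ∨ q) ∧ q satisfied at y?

At y: □s ∨ q is true, q is true, so (□s ∨ q) ∧ q is true.
  At y: □s is true, q is true, so □s ∨ q is true.
    At y: no accessible worlds, so □s holds vacuously.

Yes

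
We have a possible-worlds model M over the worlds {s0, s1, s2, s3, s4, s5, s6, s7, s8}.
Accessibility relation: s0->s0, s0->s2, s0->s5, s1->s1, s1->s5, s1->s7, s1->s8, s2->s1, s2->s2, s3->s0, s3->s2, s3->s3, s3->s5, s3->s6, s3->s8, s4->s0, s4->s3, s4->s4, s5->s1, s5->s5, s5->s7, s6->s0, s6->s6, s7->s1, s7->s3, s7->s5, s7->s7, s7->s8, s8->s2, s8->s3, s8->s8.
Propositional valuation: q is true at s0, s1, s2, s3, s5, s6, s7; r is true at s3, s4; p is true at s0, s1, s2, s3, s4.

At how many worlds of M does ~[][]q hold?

Let φ = ~[][]q. Evaluate φ at each world:
  s0 (successors {s0, s2, s5}): φ is false.
  s1 (successors {s1, s5, s7, s8}): φ is true.
  s2 (successors {s1, s2}): φ is true.
  s3 (successors {s0, s2, s3, s5, s6, s8}): φ is true.
  s4 (successors {s0, s3, s4}): φ is true.
  s5 (successors {s1, s5, s7}): φ is true.
  s6 (successors {s0, s6}): φ is false.
  s7 (successors {s1, s3, s5, s7, s8}): φ is true.
  s8 (successors {s2, s3, s8}): φ is true.
For instance, at s2:
  At s2: [][]q is false, so ~[][]q is true.
    At s2: [][]q requires []q at every successor {s1, s2}.
      []q fails at s1, so [][]q is false at s2.
Satisfying worlds: {s1, s2, s3, s4, s5, s7, s8}

7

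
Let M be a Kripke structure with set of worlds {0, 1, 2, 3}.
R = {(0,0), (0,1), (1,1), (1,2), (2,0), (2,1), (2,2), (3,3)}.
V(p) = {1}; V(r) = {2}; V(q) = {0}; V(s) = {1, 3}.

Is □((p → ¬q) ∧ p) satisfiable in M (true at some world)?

No

Let φ = □((p → ¬q) ∧ p). Evaluate φ at each world:
  0 (successors {0, 1}): φ is false.
  1 (successors {1, 2}): φ is false.
  2 (successors {0, 1, 2}): φ is false.
  3 (successors {3}): φ is false.
For instance, at 1:
  At 1: □((p → ¬q) ∧ p) requires (p → ¬q) ∧ p at every successor {1, 2}.
    (p → ¬q) ∧ p fails at 2, so □((p → ¬q) ∧ p) is false at 1.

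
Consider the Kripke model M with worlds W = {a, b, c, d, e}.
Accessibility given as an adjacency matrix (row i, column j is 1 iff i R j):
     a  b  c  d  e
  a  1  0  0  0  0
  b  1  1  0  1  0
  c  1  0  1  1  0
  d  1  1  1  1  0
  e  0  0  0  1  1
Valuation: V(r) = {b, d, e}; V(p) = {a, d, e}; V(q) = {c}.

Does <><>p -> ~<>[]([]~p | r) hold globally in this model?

No

Let φ = <><>p -> ~<>[]([]~p | r). Evaluate φ at each world:
  a (successors {a}): φ is true.
  b (successors {a, b, d}): φ is true.
  c (successors {a, c, d}): φ is true.
  d (successors {a, b, c, d}): φ is true.
  e (successors {d, e}): φ is false.
Detail at e (counterexample):
  At e: <><>p is true, ~<>[]([]~p | r) is false, so <><>p -> ~<>[]([]~p | r) is false.
    At e: <><>p requires <>p at some successor in {d, e}.
      <>p holds at d, so <><>p is true at e.
    At e: <>[]([]~p | r) is true, so ~<>[]([]~p | r) is false.
      At e: <>[]([]~p | r) requires []([]~p | r) at some successor in {d, e}.
        []([]~p | r) holds at e, so <>[]([]~p | r) is true at e.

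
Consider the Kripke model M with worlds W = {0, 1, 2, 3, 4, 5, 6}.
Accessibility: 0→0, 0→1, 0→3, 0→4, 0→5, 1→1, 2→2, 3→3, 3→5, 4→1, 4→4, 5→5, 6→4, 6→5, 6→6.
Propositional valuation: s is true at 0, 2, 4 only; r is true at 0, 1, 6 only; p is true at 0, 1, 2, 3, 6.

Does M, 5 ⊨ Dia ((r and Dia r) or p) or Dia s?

No

At 5: Dia ((r and Dia r) or p) is false, Dia s is false, so Dia ((r and Dia r) or p) or Dia s is false.
  At 5: Dia ((r and Dia r) or p) requires (r and Dia r) or p at some successor in {5}.
    At 5: (r and Dia r) or p is false.
  So Dia ((r and Dia r) or p) is false at 5.
  At 5: Dia s requires s at some successor in {5}.
    At 5: s is false.
  So Dia s is false at 5.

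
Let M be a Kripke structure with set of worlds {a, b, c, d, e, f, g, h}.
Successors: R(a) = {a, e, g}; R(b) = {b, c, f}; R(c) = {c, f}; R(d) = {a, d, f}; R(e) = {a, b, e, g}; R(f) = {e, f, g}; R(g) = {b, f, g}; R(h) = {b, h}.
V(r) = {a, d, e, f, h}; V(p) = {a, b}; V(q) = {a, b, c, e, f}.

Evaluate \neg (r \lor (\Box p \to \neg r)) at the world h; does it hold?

No

At h: r \lor (\Box p \to \neg r) is true, so \neg (r \lor (\Box p \to \neg r)) is false.
  At h: r is true, \Box p \to \neg r is true, so r \lor (\Box p \to \neg r) is true.
    At h: \Box p is false, \neg r is false, so \Box p \to \neg r is true.
      At h: \Box p requires p at every successor {b, h}.
        p fails at h, so \Box p is false at h.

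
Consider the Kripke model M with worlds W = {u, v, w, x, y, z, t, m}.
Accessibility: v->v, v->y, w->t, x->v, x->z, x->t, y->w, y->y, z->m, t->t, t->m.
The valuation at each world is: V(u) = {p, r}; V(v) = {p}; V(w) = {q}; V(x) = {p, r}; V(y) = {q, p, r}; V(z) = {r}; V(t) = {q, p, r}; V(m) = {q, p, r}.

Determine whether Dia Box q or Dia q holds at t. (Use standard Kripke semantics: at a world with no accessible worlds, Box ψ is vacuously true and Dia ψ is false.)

Yes

At t: Dia Box q is true, Dia q is true, so Dia Box q or Dia q is true.
  At t: Dia Box q requires Box q at some successor in {t, m}.
    Box q holds at t, so Dia Box q is true at t.
      At t: Box q requires q at every successor {t, m}.
        At t: q is true.
        At m: q is true.
      So Box q is true at t.
  At t: Dia q requires q at some successor in {t, m}.
    q holds at t, so Dia q is true at t.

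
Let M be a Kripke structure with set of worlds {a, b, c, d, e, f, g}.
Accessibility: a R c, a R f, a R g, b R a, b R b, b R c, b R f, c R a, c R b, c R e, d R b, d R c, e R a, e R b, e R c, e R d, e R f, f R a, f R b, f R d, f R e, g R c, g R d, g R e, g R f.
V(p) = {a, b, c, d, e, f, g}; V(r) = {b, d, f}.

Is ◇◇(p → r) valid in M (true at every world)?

Let φ = ◇◇(p → r). Evaluate φ at each world:
  a (successors {c, f, g}): φ is true.
  b (successors {a, b, c, f}): φ is true.
  c (successors {a, b, e}): φ is true.
  d (successors {b, c}): φ is true.
  e (successors {a, b, c, d, f}): φ is true.
  f (successors {a, b, d, e}): φ is true.
  g (successors {c, d, e, f}): φ is true.
For instance, at b:
  At b: ◇◇(p → r) requires ◇(p → r) at some successor in {a, b, c, f}.
    ◇(p → r) holds at a, so ◇◇(p → r) is true at b.
      At a: ◇(p → r) requires p → r at some successor in {c, f, g}.
        p → r holds at f, so ◇(p → r) is true at a.

Yes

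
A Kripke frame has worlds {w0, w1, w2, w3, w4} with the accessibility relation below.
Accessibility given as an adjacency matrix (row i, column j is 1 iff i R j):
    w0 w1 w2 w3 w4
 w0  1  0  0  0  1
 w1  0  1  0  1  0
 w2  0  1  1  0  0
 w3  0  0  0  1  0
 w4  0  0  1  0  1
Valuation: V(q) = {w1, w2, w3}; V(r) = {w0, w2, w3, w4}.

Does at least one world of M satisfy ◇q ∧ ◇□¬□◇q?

Let φ = ◇q ∧ ◇□¬□◇q. Evaluate φ at each world:
  w0 (successors {w0, w4}): φ is false.
  w1 (successors {w1, w3}): φ is false.
  w2 (successors {w1, w2}): φ is false.
  w3 (successors {w3}): φ is false.
  w4 (successors {w2, w4}): φ is false.
For instance, at w3:
  At w3: ◇q is true, ◇□¬□◇q is false, so ◇q ∧ ◇□¬□◇q is false.
    At w3: ◇q requires q at some successor in {w3}.
      q holds at w3, so ◇q is true at w3.
    At w3: ◇□¬□◇q requires □¬□◇q at some successor in {w3}.
      At w3: □¬□◇q is false.
    So ◇□¬□◇q is false at w3.

No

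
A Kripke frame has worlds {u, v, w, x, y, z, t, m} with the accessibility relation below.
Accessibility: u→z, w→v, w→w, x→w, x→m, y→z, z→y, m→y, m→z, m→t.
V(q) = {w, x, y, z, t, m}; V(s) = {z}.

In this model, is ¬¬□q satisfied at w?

At w: ¬□q is true, so ¬¬□q is false.
  At w: □q is false, so ¬□q is true.
    At w: □q requires q at every successor {v, w}.
      q fails at v, so □q is false at w.

No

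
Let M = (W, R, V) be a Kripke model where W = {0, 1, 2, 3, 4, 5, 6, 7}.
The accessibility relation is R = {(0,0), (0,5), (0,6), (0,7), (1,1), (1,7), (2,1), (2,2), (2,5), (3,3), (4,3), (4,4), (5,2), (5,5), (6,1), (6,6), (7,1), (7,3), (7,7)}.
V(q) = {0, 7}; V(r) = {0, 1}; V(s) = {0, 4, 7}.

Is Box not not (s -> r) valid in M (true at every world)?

No

Recall that Box ψ holds at a world iff ψ holds at every accessible world, and Dia ψ holds iff ψ holds at some accessible world.
Let φ = Box not not (s -> r). Evaluate φ at each world:
  0 (successors {0, 5, 6, 7}): φ is false.
  1 (successors {1, 7}): φ is false.
  2 (successors {1, 2, 5}): φ is true.
  3 (successors {3}): φ is true.
  4 (successors {3, 4}): φ is false.
  5 (successors {2, 5}): φ is true.
  6 (successors {1, 6}): φ is true.
  7 (successors {1, 3, 7}): φ is false.
Detail at 0 (counterexample):
  At 0: Box not not (s -> r) requires not not (s -> r) at every successor {0, 5, 6, 7}.
    not not (s -> r) fails at 7, so Box not not (s -> r) is false at 0.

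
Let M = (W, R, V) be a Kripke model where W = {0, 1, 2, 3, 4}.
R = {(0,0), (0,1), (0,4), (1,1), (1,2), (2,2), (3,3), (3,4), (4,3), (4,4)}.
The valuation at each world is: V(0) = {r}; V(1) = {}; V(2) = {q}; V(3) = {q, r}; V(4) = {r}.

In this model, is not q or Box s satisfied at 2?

No

Recall that Box ψ holds at a world iff ψ holds at every accessible world, and Dia ψ holds iff ψ holds at some accessible world.
At 2: not q is false, Box s is false, so not q or Box s is false.
  At 2: Box s requires s at every successor {2}.
    s fails at 2, so Box s is false at 2.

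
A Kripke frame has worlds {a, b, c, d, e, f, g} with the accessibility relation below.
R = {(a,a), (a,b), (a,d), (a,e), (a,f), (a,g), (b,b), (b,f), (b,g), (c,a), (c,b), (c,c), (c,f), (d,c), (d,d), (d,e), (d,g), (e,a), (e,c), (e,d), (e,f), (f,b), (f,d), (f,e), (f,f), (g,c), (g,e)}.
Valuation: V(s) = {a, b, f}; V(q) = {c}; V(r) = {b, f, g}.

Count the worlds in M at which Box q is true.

0

Let φ = Box q. Evaluate φ at each world:
  a (successors {a, b, d, e, f, g}): φ is false.
  b (successors {b, f, g}): φ is false.
  c (successors {a, b, c, f}): φ is false.
  d (successors {c, d, e, g}): φ is false.
  e (successors {a, c, d, f}): φ is false.
  f (successors {b, d, e, f}): φ is false.
  g (successors {c, e}): φ is false.
For instance, at a:
  At a: Box q requires q at every successor {a, b, d, e, f, g}.
    q fails at a, so Box q is false at a.
Satisfying worlds: none.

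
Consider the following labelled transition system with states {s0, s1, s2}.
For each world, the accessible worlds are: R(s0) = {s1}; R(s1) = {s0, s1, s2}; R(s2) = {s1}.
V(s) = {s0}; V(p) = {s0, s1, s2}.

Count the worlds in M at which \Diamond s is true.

1

Let φ = \Diamond s. Evaluate φ at each world:
  s0 (successors {s1}): φ is false.
  s1 (successors {s0, s1, s2}): φ is true.
  s2 (successors {s1}): φ is false.
For instance, at s1:
  At s1: \Diamond s requires s at some successor in {s0, s1, s2}.
    s holds at s0, so \Diamond s is true at s1.
Satisfying worlds: {s1}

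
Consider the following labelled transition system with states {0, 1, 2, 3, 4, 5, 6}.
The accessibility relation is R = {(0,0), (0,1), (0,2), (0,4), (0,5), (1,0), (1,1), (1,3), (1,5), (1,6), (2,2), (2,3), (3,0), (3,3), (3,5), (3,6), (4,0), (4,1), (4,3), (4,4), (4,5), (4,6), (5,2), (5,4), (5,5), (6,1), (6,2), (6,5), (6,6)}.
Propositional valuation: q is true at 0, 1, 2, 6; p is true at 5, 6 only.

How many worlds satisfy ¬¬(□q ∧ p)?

Let φ = ¬¬(□q ∧ p). Evaluate φ at each world:
  0 (successors {0, 1, 2, 4, 5}): φ is false.
  1 (successors {0, 1, 3, 5, 6}): φ is false.
  2 (successors {2, 3}): φ is false.
  3 (successors {0, 3, 5, 6}): φ is false.
  4 (successors {0, 1, 3, 4, 5, 6}): φ is false.
  5 (successors {2, 4, 5}): φ is false.
  6 (successors {1, 2, 5, 6}): φ is false.
For instance, at 3:
  At 3: ¬(□q ∧ p) is true, so ¬¬(□q ∧ p) is false.
    At 3: □q ∧ p is false, so ¬(□q ∧ p) is true.
      At 3: □q is false, p is false, so □q ∧ p is false.
Satisfying worlds: none.

0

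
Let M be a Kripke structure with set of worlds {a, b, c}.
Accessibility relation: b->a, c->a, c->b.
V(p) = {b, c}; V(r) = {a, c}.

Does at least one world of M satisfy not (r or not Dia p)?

No

Recall that Dia ψ holds at a world iff ψ holds at some accessible world.
Let φ = not (r or not Dia p). Evaluate φ at each world:
  a (successors ∅): φ is false.
  b (successors {a}): φ is false.
  c (successors {a, b}): φ is false.
For instance, at b:
  At b: r or not Dia p is true, so not (r or not Dia p) is false.
    At b: r is false, not Dia p is true, so r or not Dia p is true.
      At b: Dia p is false, so not Dia p is true.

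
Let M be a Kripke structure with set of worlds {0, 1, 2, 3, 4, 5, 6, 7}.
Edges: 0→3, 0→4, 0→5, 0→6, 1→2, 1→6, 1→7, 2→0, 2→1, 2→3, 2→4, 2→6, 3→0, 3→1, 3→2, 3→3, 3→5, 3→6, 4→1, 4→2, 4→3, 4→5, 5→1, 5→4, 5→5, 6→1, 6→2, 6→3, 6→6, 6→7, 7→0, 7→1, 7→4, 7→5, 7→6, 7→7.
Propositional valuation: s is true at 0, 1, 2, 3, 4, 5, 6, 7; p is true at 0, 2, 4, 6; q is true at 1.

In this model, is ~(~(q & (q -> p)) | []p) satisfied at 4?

At 4: ~(q & (q -> p)) | []p is true, so ~(~(q & (q -> p)) | []p) is false.
  At 4: ~(q & (q -> p)) is true, []p is false, so ~(q & (q -> p)) | []p is true.
    At 4: []p requires p at every successor {1, 2, 3, 5}.
      p fails at 1, so []p is false at 4.

No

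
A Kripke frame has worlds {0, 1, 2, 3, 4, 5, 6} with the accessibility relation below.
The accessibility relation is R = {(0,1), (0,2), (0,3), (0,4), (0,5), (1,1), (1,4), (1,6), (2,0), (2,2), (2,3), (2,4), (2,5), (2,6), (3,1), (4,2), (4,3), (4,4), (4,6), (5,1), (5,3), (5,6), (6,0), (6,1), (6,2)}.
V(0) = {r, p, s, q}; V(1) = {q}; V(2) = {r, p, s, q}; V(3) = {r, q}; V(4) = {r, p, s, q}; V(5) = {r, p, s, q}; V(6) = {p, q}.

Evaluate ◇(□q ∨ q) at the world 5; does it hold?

Yes

Recall that □ψ holds at a world iff ψ holds at every accessible world, and ◇ψ holds iff ψ holds at some accessible world.
At 5: ◇(□q ∨ q) requires □q ∨ q at some successor in {1, 3, 6}.
  □q ∨ q holds at 1, so ◇(□q ∨ q) is true at 5.
    At 1: □q is true, q is true, so □q ∨ q is true.
      At 1: □q requires q at every successor {1, 4, 6}.
        At 1: q is true.
        At 4: q is true.
        At 6: q is true.
      So □q is true at 1.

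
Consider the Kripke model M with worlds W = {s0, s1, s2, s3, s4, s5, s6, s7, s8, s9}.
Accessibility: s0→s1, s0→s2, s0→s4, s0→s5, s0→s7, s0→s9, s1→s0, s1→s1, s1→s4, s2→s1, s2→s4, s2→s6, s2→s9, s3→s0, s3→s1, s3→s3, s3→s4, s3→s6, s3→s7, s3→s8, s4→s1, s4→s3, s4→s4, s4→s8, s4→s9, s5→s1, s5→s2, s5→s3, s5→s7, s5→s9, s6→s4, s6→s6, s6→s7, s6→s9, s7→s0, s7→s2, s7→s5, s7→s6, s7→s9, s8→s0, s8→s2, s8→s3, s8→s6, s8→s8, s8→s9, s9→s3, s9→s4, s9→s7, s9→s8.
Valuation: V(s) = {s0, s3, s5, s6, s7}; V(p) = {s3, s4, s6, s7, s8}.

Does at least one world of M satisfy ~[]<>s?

No

Let φ = ~[]<>s. Evaluate φ at each world:
  s0 (successors {s1, s2, s4, s5, s7, s9}): φ is false.
  s1 (successors {s0, s1, s4}): φ is false.
  s2 (successors {s1, s4, s6, s9}): φ is false.
  s3 (successors {s0, s1, s3, s4, s6, s7, s8}): φ is false.
  s4 (successors {s1, s3, s4, s8, s9}): φ is false.
  s5 (successors {s1, s2, s3, s7, s9}): φ is false.
  s6 (successors {s4, s6, s7, s9}): φ is false.
  s7 (successors {s0, s2, s5, s6, s9}): φ is false.
  s8 (successors {s0, s2, s3, s6, s8, s9}): φ is false.
  s9 (successors {s3, s4, s7, s8}): φ is false.
For instance, at s8:
  At s8: []<>s is true, so ~[]<>s is false.
    At s8: []<>s requires <>s at every successor {s0, s2, s3, s6, s8, s9}.
      At s0: <>s is true.
      At s2: <>s is true.
      At s3: <>s is true.
      At s6: <>s is true.
      At s8: <>s is true.
      At s9: <>s is true.
    So []<>s is true at s8.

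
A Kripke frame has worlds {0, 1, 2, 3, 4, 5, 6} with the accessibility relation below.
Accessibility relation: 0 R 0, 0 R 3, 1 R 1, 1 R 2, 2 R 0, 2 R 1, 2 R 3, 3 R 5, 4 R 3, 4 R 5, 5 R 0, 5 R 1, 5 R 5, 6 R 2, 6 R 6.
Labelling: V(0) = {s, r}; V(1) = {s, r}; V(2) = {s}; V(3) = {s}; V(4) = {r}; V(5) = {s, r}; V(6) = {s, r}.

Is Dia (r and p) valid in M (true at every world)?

No

Let φ = Dia (r and p). Evaluate φ at each world:
  0 (successors {0, 3}): φ is false.
  1 (successors {1, 2}): φ is false.
  2 (successors {0, 1, 3}): φ is false.
  3 (successors {5}): φ is false.
  4 (successors {3, 5}): φ is false.
  5 (successors {0, 1, 5}): φ is false.
  6 (successors {2, 6}): φ is false.
Detail at 0 (counterexample):
  At 0: Dia (r and p) requires r and p at some successor in {0, 3}.
    At 0: r and p is false.
    At 3: r and p is false.
  So Dia (r and p) is false at 0.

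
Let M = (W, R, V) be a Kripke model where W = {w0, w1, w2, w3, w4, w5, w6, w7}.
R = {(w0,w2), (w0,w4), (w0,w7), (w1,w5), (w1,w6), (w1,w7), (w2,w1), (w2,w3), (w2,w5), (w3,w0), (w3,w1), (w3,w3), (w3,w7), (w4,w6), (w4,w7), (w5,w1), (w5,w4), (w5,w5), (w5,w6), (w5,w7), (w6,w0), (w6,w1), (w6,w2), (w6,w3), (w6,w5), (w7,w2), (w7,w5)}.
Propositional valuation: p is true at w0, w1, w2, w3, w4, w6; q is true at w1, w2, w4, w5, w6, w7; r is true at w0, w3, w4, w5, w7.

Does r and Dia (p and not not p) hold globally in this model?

No

Let φ = r and Dia (p and not not p). Evaluate φ at each world:
  w0 (successors {w2, w4, w7}): φ is true.
  w1 (successors {w5, w6, w7}): φ is false.
  w2 (successors {w1, w3, w5}): φ is false.
  w3 (successors {w0, w1, w3, w7}): φ is true.
  w4 (successors {w6, w7}): φ is true.
  w5 (successors {w1, w4, w5, w6, w7}): φ is true.
  w6 (successors {w0, w1, w2, w3, w5}): φ is false.
  w7 (successors {w2, w5}): φ is true.
Detail at w1 (counterexample):
  At w1: r is false, Dia (p and not not p) is true, so r and Dia (p and not not p) is false.
    At w1: Dia (p and not not p) requires p and not not p at some successor in {w5, w6, w7}.
      p and not not p holds at w6, so Dia (p and not not p) is true at w1.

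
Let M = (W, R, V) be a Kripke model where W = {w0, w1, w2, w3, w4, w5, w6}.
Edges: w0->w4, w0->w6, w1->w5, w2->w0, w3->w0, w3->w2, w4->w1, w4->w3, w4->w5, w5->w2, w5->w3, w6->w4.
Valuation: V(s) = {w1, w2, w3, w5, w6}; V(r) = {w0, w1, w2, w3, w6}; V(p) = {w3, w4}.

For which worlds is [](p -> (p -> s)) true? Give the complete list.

w1, w2, w3, w4, w5

Let φ = [](p -> (p -> s)). Evaluate φ at each world:
  w0 (successors {w4, w6}): φ is false.
  w1 (successors {w5}): φ is true.
  w2 (successors {w0}): φ is true.
  w3 (successors {w0, w2}): φ is true.
  w4 (successors {w1, w3, w5}): φ is true.
  w5 (successors {w2, w3}): φ is true.
  w6 (successors {w4}): φ is false.
For instance, at w1:
  At w1: [](p -> (p -> s)) requires p -> (p -> s) at every successor {w5}.
    At w5: p -> (p -> s) is true.
  So [](p -> (p -> s)) is true at w1.
Satisfying worlds: {w1, w2, w3, w4, w5}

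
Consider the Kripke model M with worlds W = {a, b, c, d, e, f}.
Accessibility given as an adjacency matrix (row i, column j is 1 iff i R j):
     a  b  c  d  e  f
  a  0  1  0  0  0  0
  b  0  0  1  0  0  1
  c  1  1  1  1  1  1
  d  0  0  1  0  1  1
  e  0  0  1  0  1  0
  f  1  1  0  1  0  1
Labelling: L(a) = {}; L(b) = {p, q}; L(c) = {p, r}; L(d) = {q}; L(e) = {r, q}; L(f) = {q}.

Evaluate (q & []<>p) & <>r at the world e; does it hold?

At e: q & []<>p is true, <>r is true, so (q & []<>p) & <>r is true.
  At e: q is true, []<>p is true, so q & []<>p is true.
    At e: []<>p requires <>p at every successor {c, e}.
      At c: <>p is true.
      At e: <>p is true.
    So []<>p is true at e.
  At e: <>r requires r at some successor in {c, e}.
    r holds at c, so <>r is true at e.

Yes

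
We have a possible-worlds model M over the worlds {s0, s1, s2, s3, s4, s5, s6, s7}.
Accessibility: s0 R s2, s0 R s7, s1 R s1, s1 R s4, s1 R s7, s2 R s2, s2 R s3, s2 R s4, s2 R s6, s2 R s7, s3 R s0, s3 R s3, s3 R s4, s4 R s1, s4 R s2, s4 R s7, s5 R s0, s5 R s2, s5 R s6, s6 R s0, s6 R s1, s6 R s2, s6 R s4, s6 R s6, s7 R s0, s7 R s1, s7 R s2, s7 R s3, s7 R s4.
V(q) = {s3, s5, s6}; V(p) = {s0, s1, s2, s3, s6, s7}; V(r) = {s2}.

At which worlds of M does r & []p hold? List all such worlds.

none

Recall that []ψ holds at a world iff ψ holds at every accessible world, and <>ψ holds iff ψ holds at some accessible world.
Let φ = r & []p. Evaluate φ at each world:
  s0 (successors {s2, s7}): φ is false.
  s1 (successors {s1, s4, s7}): φ is false.
  s2 (successors {s2, s3, s4, s6, s7}): φ is false.
  s3 (successors {s0, s3, s4}): φ is false.
  s4 (successors {s1, s2, s7}): φ is false.
  s5 (successors {s0, s2, s6}): φ is false.
  s6 (successors {s0, s1, s2, s4, s6}): φ is false.
  s7 (successors {s0, s1, s2, s3, s4}): φ is false.
For instance, at s5:
  At s5: r is false, []p is true, so r & []p is false.
    At s5: []p requires p at every successor {s0, s2, s6}.
      At s0: p is true.
      At s2: p is true.
      At s6: p is true.
    So []p is true at s5.
Satisfying worlds: none.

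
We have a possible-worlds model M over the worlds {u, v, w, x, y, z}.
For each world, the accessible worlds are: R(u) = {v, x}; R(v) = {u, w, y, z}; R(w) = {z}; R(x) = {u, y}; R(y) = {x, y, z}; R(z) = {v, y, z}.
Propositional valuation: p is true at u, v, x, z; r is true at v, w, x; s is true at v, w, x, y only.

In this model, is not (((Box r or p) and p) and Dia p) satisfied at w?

Yes

At w: ((Box r or p) and p) and Dia p is false, so not (((Box r or p) and p) and Dia p) is true.
  At w: (Box r or p) and p is false, Dia p is true, so ((Box r or p) and p) and Dia p is false.
    At w: Box r or p is false, p is false, so (Box r or p) and p is false.
      At w: Box r is false, p is false, so Box r or p is false.
    At w: Dia p requires p at some successor in {z}.
      p holds at z, so Dia p is true at w.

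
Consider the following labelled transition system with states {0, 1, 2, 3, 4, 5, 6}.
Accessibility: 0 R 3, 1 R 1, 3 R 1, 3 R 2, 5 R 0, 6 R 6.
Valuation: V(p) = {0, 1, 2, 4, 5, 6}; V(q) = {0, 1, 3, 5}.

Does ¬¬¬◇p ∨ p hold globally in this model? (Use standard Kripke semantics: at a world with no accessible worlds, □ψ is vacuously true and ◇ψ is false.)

No

Let φ = ¬¬¬◇p ∨ p. Evaluate φ at each world:
  0 (successors {3}): φ is true.
  1 (successors {1}): φ is true.
  2 (successors ∅): φ is true.
  3 (successors {1, 2}): φ is false.
  4 (successors ∅): φ is true.
  5 (successors {0}): φ is true.
  6 (successors {6}): φ is true.
Detail at 3 (counterexample):
  At 3: ¬¬¬◇p is false, p is false, so ¬¬¬◇p ∨ p is false.
    At 3: ¬¬◇p is true, so ¬¬¬◇p is false.
      At 3: ¬◇p is false, so ¬¬◇p is true.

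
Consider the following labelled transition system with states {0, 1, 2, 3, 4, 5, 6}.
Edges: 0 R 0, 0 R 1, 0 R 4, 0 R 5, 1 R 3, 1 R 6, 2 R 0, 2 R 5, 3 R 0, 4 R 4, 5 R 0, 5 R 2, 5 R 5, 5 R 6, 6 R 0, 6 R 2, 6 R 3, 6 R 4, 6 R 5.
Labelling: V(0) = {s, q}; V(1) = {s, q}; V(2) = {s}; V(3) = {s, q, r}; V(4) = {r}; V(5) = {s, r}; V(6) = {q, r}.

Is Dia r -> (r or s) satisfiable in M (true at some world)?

Yes

Let φ = Dia r -> (r or s). Evaluate φ at each world:
  0 (successors {0, 1, 4, 5}): φ is true.
  1 (successors {3, 6}): φ is true.
  2 (successors {0, 5}): φ is true.
  3 (successors {0}): φ is true.
  4 (successors {4}): φ is true.
  5 (successors {0, 2, 5, 6}): φ is true.
  6 (successors {0, 2, 3, 4, 5}): φ is true.
Detail at 0 (witness):
  At 0: Dia r is true, r or s is true, so Dia r -> (r or s) is true.
    At 0: Dia r requires r at some successor in {0, 1, 4, 5}.
      r holds at 4, so Dia r is true at 0.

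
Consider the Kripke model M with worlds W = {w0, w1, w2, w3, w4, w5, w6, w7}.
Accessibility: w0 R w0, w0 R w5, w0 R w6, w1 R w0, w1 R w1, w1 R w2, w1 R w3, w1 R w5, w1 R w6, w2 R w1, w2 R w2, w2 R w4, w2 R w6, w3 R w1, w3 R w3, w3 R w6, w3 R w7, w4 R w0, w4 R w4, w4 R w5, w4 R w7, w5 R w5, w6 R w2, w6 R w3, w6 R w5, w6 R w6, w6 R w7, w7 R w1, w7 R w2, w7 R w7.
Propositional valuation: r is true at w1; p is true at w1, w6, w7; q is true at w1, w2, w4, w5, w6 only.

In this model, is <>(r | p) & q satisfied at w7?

No

Recall that <>ψ holds at a world iff ψ holds at some accessible world.
At w7: <>(r | p) is true, q is false, so <>(r | p) & q is false.
  At w7: <>(r | p) requires r | p at some successor in {w1, w2, w7}.
    r | p holds at w1, so <>(r | p) is true at w7.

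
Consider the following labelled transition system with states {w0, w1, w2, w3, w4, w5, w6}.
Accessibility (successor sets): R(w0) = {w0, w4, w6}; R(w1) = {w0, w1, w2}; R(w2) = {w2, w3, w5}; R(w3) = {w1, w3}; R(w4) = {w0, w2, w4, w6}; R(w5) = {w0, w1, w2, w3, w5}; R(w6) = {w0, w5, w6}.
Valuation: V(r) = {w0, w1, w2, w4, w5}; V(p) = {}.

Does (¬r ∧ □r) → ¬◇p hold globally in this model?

Let φ = (¬r ∧ □r) → ¬◇p. Evaluate φ at each world:
  w0 (successors {w0, w4, w6}): φ is true.
  w1 (successors {w0, w1, w2}): φ is true.
  w2 (successors {w2, w3, w5}): φ is true.
  w3 (successors {w1, w3}): φ is true.
  w4 (successors {w0, w2, w4, w6}): φ is true.
  w5 (successors {w0, w1, w2, w3, w5}): φ is true.
  w6 (successors {w0, w5, w6}): φ is true.
For instance, at w5:
  At w5: ¬r ∧ □r is false, ¬◇p is true, so (¬r ∧ □r) → ¬◇p is true.
    At w5: ¬r is false, □r is false, so ¬r ∧ □r is false.
      At w5: □r requires r at every successor {w0, w1, w2, w3, w5}.
        r fails at w3, so □r is false at w5.
    At w5: ◇p is false, so ¬◇p is true.
      At w5: ◇p requires p at some successor in {w0, w1, w2, w3, w5}.
        At w0: p is false.
        At w1: p is false.
        At w2: p is false.
        At w3: p is false.
        At w5: p is false.
      So ◇p is false at w5.

Yes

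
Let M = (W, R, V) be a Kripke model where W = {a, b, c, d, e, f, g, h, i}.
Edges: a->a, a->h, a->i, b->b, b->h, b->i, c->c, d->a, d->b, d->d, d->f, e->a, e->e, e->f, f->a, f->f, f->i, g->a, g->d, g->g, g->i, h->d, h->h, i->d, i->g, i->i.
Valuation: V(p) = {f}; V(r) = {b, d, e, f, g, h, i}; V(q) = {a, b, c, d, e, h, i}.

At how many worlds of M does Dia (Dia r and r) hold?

Let φ = Dia (Dia r and r). Evaluate φ at each world:
  a (successors {a, h, i}): φ is true.
  b (successors {b, h, i}): φ is true.
  c (successors {c}): φ is false.
  d (successors {a, b, d, f}): φ is true.
  e (successors {a, e, f}): φ is true.
  f (successors {a, f, i}): φ is true.
  g (successors {a, d, g, i}): φ is true.
  h (successors {d, h}): φ is true.
  i (successors {d, g, i}): φ is true.
For instance, at b:
  At b: Dia (Dia r and r) requires Dia r and r at some successor in {b, h, i}.
    Dia r and r holds at b, so Dia (Dia r and r) is true at b.
      At b: Dia r is true, r is true, so Dia r and r is true.
Satisfying worlds: {a, b, d, e, f, g, h, i}

8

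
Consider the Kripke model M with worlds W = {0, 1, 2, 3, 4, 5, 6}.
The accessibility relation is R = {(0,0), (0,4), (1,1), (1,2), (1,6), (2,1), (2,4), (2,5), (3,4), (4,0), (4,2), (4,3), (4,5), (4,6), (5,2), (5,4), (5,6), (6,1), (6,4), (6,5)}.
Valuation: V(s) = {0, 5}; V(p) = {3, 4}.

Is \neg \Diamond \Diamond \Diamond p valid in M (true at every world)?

Recall that \Diamond ψ holds at a world iff ψ holds at some accessible world.
Let φ = \neg \Diamond \Diamond \Diamond p. Evaluate φ at each world:
  0 (successors {0, 4}): φ is false.
  1 (successors {1, 2, 6}): φ is false.
  2 (successors {1, 4, 5}): φ is false.
  3 (successors {4}): φ is false.
  4 (successors {0, 2, 3, 5, 6}): φ is false.
  5 (successors {2, 4, 6}): φ is false.
  6 (successors {1, 4, 5}): φ is false.
Detail at 0 (counterexample):
  At 0: \Diamond \Diamond \Diamond p is true, so \neg \Diamond \Diamond \Diamond p is false.
    At 0: \Diamond \Diamond \Diamond p requires \Diamond \Diamond p at some successor in {0, 4}.
      \Diamond \Diamond p holds at 0, so \Diamond \Diamond \Diamond p is true at 0.

No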